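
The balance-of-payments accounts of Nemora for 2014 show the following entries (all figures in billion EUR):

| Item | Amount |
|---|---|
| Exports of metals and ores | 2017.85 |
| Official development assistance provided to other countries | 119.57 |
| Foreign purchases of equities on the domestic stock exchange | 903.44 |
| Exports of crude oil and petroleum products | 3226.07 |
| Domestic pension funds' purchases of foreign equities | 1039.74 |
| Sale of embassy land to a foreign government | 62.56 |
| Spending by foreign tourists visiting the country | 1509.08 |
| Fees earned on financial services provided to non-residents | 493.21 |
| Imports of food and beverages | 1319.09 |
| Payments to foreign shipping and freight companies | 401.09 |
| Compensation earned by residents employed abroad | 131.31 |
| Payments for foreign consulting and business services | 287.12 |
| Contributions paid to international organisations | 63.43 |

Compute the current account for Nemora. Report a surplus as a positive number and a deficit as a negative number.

Goods: 2017.85 - 1319.09 + 3226.07 = 3924.83
Services: 1509.08 - 401.09 - 287.12 + 493.21 = 1314.08
Primary income: 131.31
Secondary income: -119.57 - 63.43 = -183.00
Current account = 3924.83 + 1314.08 + 131.31 + (-183.00) = 5187.22
(Excluded from the current account — financial account: foreign purchases of equities on the domestic stock exchange 903.44, domestic pension funds' purchases of foreign equities 1039.74; capital account: sale of embassy land to a foreign government 62.56.)

5187.22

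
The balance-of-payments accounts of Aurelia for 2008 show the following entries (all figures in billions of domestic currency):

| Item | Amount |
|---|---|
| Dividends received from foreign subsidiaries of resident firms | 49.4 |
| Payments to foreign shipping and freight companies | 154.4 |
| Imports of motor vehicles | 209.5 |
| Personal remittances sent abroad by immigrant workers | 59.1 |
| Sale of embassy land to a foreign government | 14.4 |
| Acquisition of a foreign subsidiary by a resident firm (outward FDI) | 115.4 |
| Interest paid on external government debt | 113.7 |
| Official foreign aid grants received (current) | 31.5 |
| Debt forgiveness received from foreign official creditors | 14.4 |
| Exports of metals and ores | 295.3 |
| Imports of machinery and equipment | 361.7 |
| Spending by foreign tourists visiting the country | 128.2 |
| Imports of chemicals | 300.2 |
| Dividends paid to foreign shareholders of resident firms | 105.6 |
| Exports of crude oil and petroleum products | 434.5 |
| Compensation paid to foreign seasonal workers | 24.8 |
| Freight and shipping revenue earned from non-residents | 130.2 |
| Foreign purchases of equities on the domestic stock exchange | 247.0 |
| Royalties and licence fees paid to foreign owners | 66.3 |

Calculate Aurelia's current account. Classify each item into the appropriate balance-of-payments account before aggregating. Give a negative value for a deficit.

-326.2

Goods: -300.2 + 295.3 - 209.5 - 361.7 + 434.5 = -141.6
Services: -66.3 + 128.2 - 154.4 + 130.2 = 37.7
Primary income: -24.8 - 113.7 - 105.6 + 49.4 = -194.7
Secondary income: 31.5 - 59.1 = -27.6
Current account = (-141.6) + 37.7 + (-194.7) + (-27.6) = -326.2
(Excluded from the current account — capital account: sale of embassy land to a foreign government 14.4, debt forgiveness received from foreign official creditors 14.4; financial account: acquisition of a foreign subsidiary by a resident firm (outward FDI) 115.4, foreign purchases of equities on the domestic stock exchange 247.0.)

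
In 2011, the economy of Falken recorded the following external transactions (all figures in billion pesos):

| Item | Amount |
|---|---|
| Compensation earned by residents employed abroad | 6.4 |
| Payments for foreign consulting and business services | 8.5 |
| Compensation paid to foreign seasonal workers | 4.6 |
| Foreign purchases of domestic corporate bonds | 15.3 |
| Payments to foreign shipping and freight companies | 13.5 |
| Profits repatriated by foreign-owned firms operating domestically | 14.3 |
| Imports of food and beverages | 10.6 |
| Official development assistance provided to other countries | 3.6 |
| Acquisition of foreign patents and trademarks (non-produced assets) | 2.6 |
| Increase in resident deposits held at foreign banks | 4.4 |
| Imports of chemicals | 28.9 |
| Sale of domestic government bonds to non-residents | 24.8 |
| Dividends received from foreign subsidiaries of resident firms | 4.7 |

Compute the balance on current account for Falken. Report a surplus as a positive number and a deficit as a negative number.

Goods: -28.9 - 10.6 = -39.5
Services: -13.5 - 8.5 = -22.0
Primary income: -14.3 - 4.6 + 6.4 + 4.7 = -7.8
Secondary income: -3.6
Current account = (-39.5) + (-22.0) + (-7.8) + (-3.6) = -72.9
(Excluded from the current account — financial account: foreign purchases of domestic corporate bonds 15.3, increase in resident deposits held at foreign banks 4.4, sale of domestic government bonds to non-residents 24.8; capital account: acquisition of foreign patents and trademarks (non-produced assets) 2.6.)

-72.9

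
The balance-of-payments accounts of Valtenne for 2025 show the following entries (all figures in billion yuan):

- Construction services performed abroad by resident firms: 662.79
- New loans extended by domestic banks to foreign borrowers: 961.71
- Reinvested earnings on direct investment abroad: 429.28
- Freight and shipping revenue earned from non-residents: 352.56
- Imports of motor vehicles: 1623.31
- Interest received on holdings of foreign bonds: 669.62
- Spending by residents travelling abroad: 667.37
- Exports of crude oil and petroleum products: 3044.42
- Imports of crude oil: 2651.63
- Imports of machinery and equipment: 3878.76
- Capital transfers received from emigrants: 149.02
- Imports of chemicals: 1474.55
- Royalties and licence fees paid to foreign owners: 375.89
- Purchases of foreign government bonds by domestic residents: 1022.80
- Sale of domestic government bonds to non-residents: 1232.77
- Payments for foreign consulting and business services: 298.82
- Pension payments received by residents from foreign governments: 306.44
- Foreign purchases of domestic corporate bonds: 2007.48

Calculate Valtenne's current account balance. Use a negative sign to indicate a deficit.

Goods: -1623.31 - 1474.55 - 2651.63 - 3878.76 + 3044.42 = -6583.83
Services: 352.56 - 375.89 - 298.82 + 662.79 - 667.37 = -326.73
Primary income: 429.28 + 669.62 = 1098.90
Secondary income: 306.44
Current account = (-6583.83) + (-326.73) + 1098.90 + 306.44 = -5505.22
(Excluded from the current account — financial account: new loans extended by domestic banks to foreign borrowers 961.71, purchases of foreign government bonds by domestic residents 1022.80, sale of domestic government bonds to non-residents 1232.77, foreign purchases of domestic corporate bonds 2007.48; capital account: capital transfers received from emigrants 149.02.)

-5505.22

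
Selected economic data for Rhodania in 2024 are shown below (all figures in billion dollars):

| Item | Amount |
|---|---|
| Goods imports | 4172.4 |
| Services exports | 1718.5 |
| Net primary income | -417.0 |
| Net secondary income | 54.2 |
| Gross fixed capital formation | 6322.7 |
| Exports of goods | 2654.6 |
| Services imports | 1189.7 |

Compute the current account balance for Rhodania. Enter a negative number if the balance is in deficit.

-1351.8

Goods balance = 2654.6 - 4172.4 = -1517.8
Services balance = 1718.5 - 1189.7 = 528.8
Trade balance (goods + services) = -1517.8 + 528.8 = -989.0
Net primary income = -417.0
Net secondary income = 54.2
Current account = -989.0 + (-417.0) + 54.2 = -1351.8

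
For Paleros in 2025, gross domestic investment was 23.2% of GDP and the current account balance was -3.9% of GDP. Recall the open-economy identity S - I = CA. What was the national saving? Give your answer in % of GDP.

S - I = CA (net lending to the rest of the world).
S = I + CA = 23.2 + (-3.9) = 19.3

19.3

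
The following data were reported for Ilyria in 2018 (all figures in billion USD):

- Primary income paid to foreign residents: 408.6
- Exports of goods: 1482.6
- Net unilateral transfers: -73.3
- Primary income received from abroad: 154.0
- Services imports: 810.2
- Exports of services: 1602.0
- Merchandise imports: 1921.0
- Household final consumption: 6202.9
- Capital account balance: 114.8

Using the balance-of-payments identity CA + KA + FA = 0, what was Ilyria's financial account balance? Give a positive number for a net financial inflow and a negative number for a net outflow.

Goods balance = 1482.6 - 1921.0 = -438.4
Services balance = 1602.0 - 810.2 = 791.8
Trade balance (goods + services) = -438.4 + 791.8 = 353.4
Net primary income = 154.0 - 408.6 = -254.6
Net secondary income = -73.3
Current account = 353.4 + (-254.6) + (-73.3) = 25.5
Financial account = -(25.5 + 114.8) = -140.3

-140.3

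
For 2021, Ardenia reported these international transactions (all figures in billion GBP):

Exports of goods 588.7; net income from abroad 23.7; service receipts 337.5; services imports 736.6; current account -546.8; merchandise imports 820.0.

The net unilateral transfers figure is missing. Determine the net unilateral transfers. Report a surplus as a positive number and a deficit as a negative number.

59.9

Current account = goods balance + services balance + net primary income + net secondary income
Sum of the known components = -606.7
Net unilateral transfers = CA - (known components) = -546.8 - (-606.7) = 59.9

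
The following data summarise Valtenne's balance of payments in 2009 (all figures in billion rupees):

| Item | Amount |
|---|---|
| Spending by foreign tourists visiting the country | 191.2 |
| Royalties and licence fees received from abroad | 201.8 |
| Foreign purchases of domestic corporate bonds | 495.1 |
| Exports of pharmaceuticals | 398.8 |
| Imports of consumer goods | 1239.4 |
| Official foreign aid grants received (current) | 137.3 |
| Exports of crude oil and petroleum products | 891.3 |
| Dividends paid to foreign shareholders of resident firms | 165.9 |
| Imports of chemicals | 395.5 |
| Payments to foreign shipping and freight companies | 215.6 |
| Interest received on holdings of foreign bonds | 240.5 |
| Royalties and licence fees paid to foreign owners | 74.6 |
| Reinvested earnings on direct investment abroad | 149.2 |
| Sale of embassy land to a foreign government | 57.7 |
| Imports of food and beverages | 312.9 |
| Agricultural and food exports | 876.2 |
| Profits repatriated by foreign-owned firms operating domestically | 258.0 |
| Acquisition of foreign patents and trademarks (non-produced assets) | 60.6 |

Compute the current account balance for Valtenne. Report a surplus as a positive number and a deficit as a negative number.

Goods: 398.8 + 891.3 - 1239.4 + 876.2 - 312.9 - 395.5 = 218.5
Services: 191.2 + 201.8 - 74.6 - 215.6 = 102.8
Primary income: -165.9 - 258.0 + 149.2 + 240.5 = -34.2
Secondary income: 137.3
Current account = 218.5 + 102.8 + (-34.2) + 137.3 = 424.4
(Excluded from the current account — financial account: foreign purchases of domestic corporate bonds 495.1; capital account: sale of embassy land to a foreign government 57.7, acquisition of foreign patents and trademarks (non-produced assets) 60.6.)

424.4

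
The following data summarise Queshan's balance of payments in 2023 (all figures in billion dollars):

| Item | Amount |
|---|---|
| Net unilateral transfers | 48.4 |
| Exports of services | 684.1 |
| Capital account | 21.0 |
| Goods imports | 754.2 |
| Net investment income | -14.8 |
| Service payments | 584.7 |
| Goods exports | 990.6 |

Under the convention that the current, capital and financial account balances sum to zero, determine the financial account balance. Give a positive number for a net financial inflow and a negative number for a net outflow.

-390.4

Goods balance = 990.6 - 754.2 = 236.4
Services balance = 684.1 - 584.7 = 99.4
Trade balance (goods + services) = 236.4 + 99.4 = 335.8
Net primary income = -14.8
Net secondary income = 48.4
Current account = 335.8 + (-14.8) + 48.4 = 369.4
Financial account = -(369.4 + 21.0) = -390.4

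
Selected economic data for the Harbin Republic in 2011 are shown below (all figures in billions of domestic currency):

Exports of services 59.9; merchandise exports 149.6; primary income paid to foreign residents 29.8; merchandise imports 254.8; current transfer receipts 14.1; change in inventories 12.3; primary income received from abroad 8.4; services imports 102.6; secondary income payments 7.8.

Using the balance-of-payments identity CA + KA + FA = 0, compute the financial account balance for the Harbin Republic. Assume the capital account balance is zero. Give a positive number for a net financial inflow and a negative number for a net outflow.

Goods balance = 149.6 - 254.8 = -105.2
Services balance = 59.9 - 102.6 = -42.7
Trade balance (goods + services) = -105.2 + (-42.7) = -147.9
Net primary income = 8.4 - 29.8 = -21.4
Net secondary income = 14.1 - 7.8 = 6.3
Current account = -147.9 + (-21.4) + 6.3 = -163.0
Financial account = -(-163.0) = 163.0

163.0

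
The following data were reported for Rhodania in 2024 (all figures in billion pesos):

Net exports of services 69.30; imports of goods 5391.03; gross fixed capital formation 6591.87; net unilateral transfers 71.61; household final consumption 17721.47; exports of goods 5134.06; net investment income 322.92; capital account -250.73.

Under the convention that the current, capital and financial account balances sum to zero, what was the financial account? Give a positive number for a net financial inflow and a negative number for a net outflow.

43.87

Goods balance = 5134.06 - 5391.03 = -256.97
Services balance = 69.30
Trade balance (goods + services) = -256.97 + 69.30 = -187.67
Net primary income = 322.92
Net secondary income = 71.61
Current account = -187.67 + 322.92 + 71.61 = 206.86
Financial account = -(206.86 + (-250.73)) = 43.87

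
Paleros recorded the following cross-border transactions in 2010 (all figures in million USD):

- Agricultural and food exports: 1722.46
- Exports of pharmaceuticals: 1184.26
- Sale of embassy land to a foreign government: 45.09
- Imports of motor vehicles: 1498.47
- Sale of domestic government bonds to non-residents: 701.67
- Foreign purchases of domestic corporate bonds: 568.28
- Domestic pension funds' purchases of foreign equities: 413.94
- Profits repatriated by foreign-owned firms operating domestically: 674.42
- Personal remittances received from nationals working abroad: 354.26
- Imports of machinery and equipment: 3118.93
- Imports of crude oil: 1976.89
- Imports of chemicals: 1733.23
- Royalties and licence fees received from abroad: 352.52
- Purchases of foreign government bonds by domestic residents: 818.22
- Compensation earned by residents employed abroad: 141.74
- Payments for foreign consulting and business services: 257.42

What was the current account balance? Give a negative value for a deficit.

-5504.12

Goods: 1722.46 + 1184.26 - 1498.47 - 1733.23 - 1976.89 - 3118.93 = -5420.80
Services: -257.42 + 352.52 = 95.10
Primary income: -674.42 + 141.74 = -532.68
Secondary income: 354.26
Current account = (-5420.80) + 95.10 + (-532.68) + 354.26 = -5504.12
(Excluded from the current account — capital account: sale of embassy land to a foreign government 45.09; financial account: sale of domestic government bonds to non-residents 701.67, foreign purchases of domestic corporate bonds 568.28, domestic pension funds' purchases of foreign equities 413.94, purchases of foreign government bonds by domestic residents 818.22.)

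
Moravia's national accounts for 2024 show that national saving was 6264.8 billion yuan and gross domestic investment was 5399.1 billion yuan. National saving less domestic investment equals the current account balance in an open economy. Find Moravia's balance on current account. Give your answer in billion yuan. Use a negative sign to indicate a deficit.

865.7

CA = S - I = 6264.8 - 5399.1 = 865.7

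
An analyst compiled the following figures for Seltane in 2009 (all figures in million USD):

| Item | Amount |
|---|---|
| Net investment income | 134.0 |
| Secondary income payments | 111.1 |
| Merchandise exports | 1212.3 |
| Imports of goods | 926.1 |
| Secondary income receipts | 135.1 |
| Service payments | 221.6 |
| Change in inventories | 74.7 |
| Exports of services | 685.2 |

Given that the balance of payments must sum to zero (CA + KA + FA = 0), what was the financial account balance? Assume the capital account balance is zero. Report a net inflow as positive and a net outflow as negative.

-907.8

Goods balance = 1212.3 - 926.1 = 286.2
Services balance = 685.2 - 221.6 = 463.6
Trade balance (goods + services) = 286.2 + 463.6 = 749.8
Net primary income = 134.0
Net secondary income = 135.1 - 111.1 = 24.0
Current account = 749.8 + 134.0 + 24.0 = 907.8
Financial account = -(907.8) = -907.8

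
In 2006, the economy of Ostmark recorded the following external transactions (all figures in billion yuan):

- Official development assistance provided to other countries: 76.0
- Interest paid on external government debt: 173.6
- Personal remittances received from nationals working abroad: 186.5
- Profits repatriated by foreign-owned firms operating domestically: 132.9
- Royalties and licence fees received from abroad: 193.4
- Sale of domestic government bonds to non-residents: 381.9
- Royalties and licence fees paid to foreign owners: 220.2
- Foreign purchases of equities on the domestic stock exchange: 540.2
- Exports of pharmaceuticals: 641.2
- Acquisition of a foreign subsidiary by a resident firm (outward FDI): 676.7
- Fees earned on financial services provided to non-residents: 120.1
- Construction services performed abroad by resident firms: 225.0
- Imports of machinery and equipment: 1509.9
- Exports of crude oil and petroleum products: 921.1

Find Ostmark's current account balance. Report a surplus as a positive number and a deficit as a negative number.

174.7

Goods: 921.1 + 641.2 - 1509.9 = 52.4
Services: 225.0 + 120.1 + 193.4 - 220.2 = 318.3
Primary income: -173.6 - 132.9 = -306.5
Secondary income: 186.5 - 76.0 = 110.5
Current account = 52.4 + 318.3 + (-306.5) + 110.5 = 174.7
(Excluded from the current account — financial account: sale of domestic government bonds to non-residents 381.9, foreign purchases of equities on the domestic stock exchange 540.2, acquisition of a foreign subsidiary by a resident firm (outward FDI) 676.7.)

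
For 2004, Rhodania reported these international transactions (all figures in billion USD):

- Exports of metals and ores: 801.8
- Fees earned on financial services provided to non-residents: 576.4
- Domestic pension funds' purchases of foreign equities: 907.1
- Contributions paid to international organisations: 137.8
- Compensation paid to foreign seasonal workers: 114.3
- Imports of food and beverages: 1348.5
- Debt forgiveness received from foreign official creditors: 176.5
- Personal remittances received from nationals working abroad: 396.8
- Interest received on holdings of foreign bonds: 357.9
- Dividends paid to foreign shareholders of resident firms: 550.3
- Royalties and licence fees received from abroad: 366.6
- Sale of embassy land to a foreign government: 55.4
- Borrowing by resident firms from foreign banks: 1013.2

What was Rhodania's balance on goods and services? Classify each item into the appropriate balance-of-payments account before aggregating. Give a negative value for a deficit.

Goods: -1348.5 + 801.8 = -546.7
Services: 366.6 + 576.4 = 943.0
Trade balance = -546.7 + 943.0 = 396.3
(Excluded from the trade balance — financial account: domestic pension funds' purchases of foreign equities 907.1, borrowing by resident firms from foreign banks 1013.2; secondary income: contributions paid to international organisations 137.8, personal remittances received from nationals working abroad 396.8; primary income: compensation paid to foreign seasonal workers 114.3, interest received on holdings of foreign bonds 357.9, dividends paid to foreign shareholders of resident firms 550.3; capital account: debt forgiveness received from foreign official creditors 176.5, sale of embassy land to a foreign government 55.4.)

396.3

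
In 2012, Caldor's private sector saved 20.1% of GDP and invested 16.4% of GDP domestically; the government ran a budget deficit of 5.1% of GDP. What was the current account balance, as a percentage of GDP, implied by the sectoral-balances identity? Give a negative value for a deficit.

By the sectoral-balances identity, CA = (S_private - I) + (T - G).
Private balance = 20.1 - 16.4 = 3.7
Government balance (T - G) = -5.1
CA = 3.7 + (-5.1) = -1.4

-1.4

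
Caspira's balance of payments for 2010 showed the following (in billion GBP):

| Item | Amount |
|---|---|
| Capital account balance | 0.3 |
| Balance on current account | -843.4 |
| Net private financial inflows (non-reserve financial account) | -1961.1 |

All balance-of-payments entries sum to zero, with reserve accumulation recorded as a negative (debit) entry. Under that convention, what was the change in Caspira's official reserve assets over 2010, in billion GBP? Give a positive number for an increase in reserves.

Official reserve transactions balance = -((-843.4) + 0.3 + (-1961.1)) = 2804.2
An accumulation of reserves is recorded as a debit (negative entry), so the change in the stock of reserves is the negative of that balance.
Change in official reserves = -(2804.2) = -2804.2

-2804.2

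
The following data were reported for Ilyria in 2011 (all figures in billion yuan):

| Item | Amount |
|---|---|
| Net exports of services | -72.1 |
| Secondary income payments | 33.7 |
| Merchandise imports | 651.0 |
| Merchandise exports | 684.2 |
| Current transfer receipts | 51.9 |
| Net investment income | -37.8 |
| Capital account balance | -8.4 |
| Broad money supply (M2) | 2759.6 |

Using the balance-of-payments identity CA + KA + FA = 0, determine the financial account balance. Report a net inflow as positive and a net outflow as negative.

Goods balance = 684.2 - 651.0 = 33.2
Services balance = -72.1
Trade balance (goods + services) = 33.2 + (-72.1) = -38.9
Net primary income = -37.8
Net secondary income = 51.9 - 33.7 = 18.2
Current account = -38.9 + (-37.8) + 18.2 = -58.5
Financial account = -(-58.5 + (-8.4)) = 66.9

66.9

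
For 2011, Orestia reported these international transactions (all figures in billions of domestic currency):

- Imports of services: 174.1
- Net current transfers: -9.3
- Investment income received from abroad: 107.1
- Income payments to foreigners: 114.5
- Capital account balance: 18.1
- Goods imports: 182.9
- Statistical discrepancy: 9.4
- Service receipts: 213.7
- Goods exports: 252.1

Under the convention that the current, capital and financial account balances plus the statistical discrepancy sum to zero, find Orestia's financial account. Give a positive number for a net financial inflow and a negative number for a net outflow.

-119.6

Goods balance = 252.1 - 182.9 = 69.2
Services balance = 213.7 - 174.1 = 39.6
Trade balance (goods + services) = 69.2 + 39.6 = 108.8
Net primary income = 107.1 - 114.5 = -7.4
Net secondary income = -9.3
Current account = 108.8 + (-7.4) + (-9.3) = 92.1
Financial account = -(92.1 + 18.1 + 9.4) = -119.6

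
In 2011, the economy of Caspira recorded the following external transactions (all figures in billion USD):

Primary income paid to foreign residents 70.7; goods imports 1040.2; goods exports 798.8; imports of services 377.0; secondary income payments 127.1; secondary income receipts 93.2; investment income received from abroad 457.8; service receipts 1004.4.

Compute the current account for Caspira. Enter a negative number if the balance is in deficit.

739.2

Goods balance = 798.8 - 1040.2 = -241.4
Services balance = 1004.4 - 377.0 = 627.4
Trade balance (goods + services) = -241.4 + 627.4 = 386.0
Net primary income = 457.8 - 70.7 = 387.1
Net secondary income = 93.2 - 127.1 = -33.9
Current account = 386.0 + 387.1 + (-33.9) = 739.2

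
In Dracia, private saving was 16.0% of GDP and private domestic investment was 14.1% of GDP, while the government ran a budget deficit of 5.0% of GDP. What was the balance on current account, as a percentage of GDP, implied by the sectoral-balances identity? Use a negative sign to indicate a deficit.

By the sectoral-balances identity, CA = (S_private - I) + (T - G).
Private balance = 16.0 - 14.1 = 1.9
Government balance (T - G) = -5.0
CA = 1.9 + (-5.0) = -3.1

-3.1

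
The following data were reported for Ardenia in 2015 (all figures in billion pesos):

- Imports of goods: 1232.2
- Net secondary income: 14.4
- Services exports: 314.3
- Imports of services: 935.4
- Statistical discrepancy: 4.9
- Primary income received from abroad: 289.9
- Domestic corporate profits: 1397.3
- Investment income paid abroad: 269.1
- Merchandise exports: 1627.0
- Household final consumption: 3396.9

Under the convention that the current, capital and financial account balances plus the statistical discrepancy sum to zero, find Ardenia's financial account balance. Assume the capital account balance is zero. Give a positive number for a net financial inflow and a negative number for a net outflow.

186.2

Goods balance = 1627.0 - 1232.2 = 394.8
Services balance = 314.3 - 935.4 = -621.1
Trade balance (goods + services) = 394.8 + (-621.1) = -226.3
Net primary income = 289.9 - 269.1 = 20.8
Net secondary income = 14.4
Current account = -226.3 + 20.8 + 14.4 = -191.1
Financial account = -(-191.1 + 4.9) = 186.2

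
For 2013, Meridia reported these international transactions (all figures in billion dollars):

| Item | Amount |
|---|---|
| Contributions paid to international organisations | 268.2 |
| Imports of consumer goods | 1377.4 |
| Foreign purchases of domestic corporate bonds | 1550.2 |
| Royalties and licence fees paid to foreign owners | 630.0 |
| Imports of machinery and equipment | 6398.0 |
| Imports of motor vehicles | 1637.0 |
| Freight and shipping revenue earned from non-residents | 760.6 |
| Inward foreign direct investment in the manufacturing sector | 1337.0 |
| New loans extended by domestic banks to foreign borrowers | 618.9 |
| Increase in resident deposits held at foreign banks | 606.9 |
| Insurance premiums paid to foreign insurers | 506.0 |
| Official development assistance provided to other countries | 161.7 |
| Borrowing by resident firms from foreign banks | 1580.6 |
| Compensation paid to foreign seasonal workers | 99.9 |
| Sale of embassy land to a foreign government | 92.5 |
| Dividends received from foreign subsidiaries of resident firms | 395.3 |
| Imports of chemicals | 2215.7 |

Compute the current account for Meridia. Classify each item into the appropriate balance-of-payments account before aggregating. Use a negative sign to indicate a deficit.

-12138.0

Goods: -6398.0 - 1637.0 - 1377.4 - 2215.7 = -11628.1
Services: -630.0 - 506.0 + 760.6 = -375.4
Primary income: 395.3 - 99.9 = 295.4
Secondary income: -161.7 - 268.2 = -429.9
Current account = (-11628.1) + (-375.4) + 295.4 + (-429.9) = -12138.0
(Excluded from the current account — financial account: foreign purchases of domestic corporate bonds 1550.2, inward foreign direct investment in the manufacturing sector 1337.0, new loans extended by domestic banks to foreign borrowers 618.9, increase in resident deposits held at foreign banks 606.9, borrowing by resident firms from foreign banks 1580.6; capital account: sale of embassy land to a foreign government 92.5.)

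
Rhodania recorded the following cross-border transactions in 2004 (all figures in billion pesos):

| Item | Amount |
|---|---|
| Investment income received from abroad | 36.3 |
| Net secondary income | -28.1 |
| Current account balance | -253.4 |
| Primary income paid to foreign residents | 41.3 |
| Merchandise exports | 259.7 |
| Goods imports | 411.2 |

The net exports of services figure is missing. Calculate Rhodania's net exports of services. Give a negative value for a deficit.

Current account = goods balance + services balance + net primary income + net secondary income
Sum of the known components = -184.6
Net exports of services = CA - (known components) = -253.4 - (-184.6) = -68.8

-68.8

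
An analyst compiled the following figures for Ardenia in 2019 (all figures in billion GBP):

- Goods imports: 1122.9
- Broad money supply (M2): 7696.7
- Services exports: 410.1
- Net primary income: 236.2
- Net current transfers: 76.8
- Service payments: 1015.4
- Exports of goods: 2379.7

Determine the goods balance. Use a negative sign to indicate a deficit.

Goods balance = 2379.7 - 1122.9 = 1256.8

1256.8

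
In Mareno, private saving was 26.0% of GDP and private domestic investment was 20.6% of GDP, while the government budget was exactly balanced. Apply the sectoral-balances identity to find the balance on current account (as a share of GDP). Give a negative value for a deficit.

By the sectoral-balances identity, CA = (S_private - I) + (T - G).
Private balance = 26.0 - 20.6 = 5.4
Government balance (T - G) = 0
CA = 5.4 + -0.0 = 5.4

5.4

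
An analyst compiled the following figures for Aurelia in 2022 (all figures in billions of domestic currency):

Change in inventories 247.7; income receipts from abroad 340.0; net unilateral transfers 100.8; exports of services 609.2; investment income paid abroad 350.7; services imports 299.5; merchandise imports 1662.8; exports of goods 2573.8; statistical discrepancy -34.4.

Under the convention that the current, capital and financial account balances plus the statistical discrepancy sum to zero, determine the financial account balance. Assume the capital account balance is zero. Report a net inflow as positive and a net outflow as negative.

-1276.4

Goods balance = 2573.8 - 1662.8 = 911.0
Services balance = 609.2 - 299.5 = 309.7
Trade balance (goods + services) = 911.0 + 309.7 = 1220.7
Net primary income = 340.0 - 350.7 = -10.7
Net secondary income = 100.8
Current account = 1220.7 + (-10.7) + 100.8 = 1310.8
Financial account = -(1310.8 + (-34.4)) = -1276.4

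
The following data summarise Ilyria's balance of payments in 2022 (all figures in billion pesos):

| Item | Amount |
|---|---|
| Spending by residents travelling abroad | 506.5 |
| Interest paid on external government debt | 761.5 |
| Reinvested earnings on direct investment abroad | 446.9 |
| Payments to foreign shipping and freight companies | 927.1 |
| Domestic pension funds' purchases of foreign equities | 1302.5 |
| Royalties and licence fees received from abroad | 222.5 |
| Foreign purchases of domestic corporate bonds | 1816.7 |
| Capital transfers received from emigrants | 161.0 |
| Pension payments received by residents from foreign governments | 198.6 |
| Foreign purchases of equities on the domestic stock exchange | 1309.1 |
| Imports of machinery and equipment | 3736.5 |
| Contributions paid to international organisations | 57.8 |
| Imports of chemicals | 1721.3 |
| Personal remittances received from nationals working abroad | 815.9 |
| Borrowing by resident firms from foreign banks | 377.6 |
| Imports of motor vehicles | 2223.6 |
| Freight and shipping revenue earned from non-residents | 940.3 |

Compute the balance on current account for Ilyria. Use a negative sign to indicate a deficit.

-7310.1

Goods: -3736.5 - 2223.6 - 1721.3 = -7681.4
Services: -927.1 + 222.5 + 940.3 - 506.5 = -270.8
Primary income: 446.9 - 761.5 = -314.6
Secondary income: -57.8 + 198.6 + 815.9 = 956.7
Current account = (-7681.4) + (-270.8) + (-314.6) + 956.7 = -7310.1
(Excluded from the current account — financial account: domestic pension funds' purchases of foreign equities 1302.5, foreign purchases of domestic corporate bonds 1816.7, foreign purchases of equities on the domestic stock exchange 1309.1, borrowing by resident firms from foreign banks 377.6; capital account: capital transfers received from emigrants 161.0.)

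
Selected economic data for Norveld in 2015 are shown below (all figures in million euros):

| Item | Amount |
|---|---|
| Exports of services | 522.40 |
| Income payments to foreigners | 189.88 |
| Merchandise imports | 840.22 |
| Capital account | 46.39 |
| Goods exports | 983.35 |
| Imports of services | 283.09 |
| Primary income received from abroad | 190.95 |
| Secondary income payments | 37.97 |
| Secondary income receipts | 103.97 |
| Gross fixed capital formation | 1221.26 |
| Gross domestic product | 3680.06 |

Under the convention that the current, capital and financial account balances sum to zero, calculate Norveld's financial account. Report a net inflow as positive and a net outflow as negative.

Goods balance = 983.35 - 840.22 = 143.13
Services balance = 522.40 - 283.09 = 239.31
Trade balance (goods + services) = 143.13 + 239.31 = 382.44
Net primary income = 190.95 - 189.88 = 1.07
Net secondary income = 103.97 - 37.97 = 66.00
Current account = 382.44 + 1.07 + 66.00 = 449.51
Financial account = -(449.51 + 46.39) = -495.90

-495.90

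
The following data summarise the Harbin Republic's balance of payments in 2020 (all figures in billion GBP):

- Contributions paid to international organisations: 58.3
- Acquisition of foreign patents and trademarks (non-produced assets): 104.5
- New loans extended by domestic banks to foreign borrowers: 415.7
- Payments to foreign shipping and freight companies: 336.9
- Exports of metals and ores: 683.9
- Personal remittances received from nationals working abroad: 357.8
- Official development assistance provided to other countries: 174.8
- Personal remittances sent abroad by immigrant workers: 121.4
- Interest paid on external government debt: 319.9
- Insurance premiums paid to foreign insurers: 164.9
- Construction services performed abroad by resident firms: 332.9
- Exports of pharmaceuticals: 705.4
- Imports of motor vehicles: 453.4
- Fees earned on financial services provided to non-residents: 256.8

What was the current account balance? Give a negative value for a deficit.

Goods: 683.9 + 705.4 - 453.4 = 935.9
Services: 332.9 + 256.8 - 164.9 - 336.9 = 87.9
Primary income: -319.9
Secondary income: -121.4 + 357.8 - 174.8 - 58.3 = 3.3
Current account = 935.9 + 87.9 + (-319.9) + 3.3 = 707.2
(Excluded from the current account — capital account: acquisition of foreign patents and trademarks (non-produced assets) 104.5; financial account: new loans extended by domestic banks to foreign borrowers 415.7.)

707.2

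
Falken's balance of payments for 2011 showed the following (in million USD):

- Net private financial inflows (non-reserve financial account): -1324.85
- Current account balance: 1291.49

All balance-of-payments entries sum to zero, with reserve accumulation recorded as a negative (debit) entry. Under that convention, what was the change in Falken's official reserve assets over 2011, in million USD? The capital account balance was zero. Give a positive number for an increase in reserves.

Official reserve transactions balance = -(1291.49 + (-1324.85)) = 33.36
An accumulation of reserves is recorded as a debit (negative entry), so the change in the stock of reserves is the negative of that balance.
Change in official reserves = -(33.36) = -33.36

-33.36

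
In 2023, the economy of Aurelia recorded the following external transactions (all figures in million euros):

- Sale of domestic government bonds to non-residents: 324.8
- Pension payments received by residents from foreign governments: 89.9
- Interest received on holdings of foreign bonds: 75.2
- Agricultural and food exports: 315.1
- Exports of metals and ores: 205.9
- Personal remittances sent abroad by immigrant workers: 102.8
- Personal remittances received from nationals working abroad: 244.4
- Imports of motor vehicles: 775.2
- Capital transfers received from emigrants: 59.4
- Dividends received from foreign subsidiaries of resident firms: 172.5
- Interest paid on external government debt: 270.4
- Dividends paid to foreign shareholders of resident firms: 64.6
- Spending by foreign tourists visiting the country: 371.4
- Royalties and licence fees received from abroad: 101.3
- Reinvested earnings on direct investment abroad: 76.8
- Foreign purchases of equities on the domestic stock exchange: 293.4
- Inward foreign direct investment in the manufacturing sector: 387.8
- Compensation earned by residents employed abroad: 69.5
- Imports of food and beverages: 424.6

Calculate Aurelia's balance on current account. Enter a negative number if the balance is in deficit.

84.4

Goods: 205.9 - 775.2 - 424.6 + 315.1 = -678.8
Services: 371.4 + 101.3 = 472.7
Primary income: -64.6 + 75.2 + 69.5 + 172.5 - 270.4 + 76.8 = 59.0
Secondary income: 89.9 + 244.4 - 102.8 = 231.5
Current account = (-678.8) + 472.7 + 59.0 + 231.5 = 84.4
(Excluded from the current account — financial account: sale of domestic government bonds to non-residents 324.8, foreign purchases of equities on the domestic stock exchange 293.4, inward foreign direct investment in the manufacturing sector 387.8; capital account: capital transfers received from emigrants 59.4.)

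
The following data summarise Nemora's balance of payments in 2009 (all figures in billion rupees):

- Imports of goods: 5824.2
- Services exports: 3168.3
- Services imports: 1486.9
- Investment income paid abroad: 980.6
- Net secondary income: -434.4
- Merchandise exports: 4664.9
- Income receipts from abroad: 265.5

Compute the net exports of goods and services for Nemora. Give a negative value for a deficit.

Goods balance = 4664.9 - 5824.2 = -1159.3
Services balance = 3168.3 - 1486.9 = 1681.4
Trade balance (goods + services) = -1159.3 + 1681.4 = 522.1

522.1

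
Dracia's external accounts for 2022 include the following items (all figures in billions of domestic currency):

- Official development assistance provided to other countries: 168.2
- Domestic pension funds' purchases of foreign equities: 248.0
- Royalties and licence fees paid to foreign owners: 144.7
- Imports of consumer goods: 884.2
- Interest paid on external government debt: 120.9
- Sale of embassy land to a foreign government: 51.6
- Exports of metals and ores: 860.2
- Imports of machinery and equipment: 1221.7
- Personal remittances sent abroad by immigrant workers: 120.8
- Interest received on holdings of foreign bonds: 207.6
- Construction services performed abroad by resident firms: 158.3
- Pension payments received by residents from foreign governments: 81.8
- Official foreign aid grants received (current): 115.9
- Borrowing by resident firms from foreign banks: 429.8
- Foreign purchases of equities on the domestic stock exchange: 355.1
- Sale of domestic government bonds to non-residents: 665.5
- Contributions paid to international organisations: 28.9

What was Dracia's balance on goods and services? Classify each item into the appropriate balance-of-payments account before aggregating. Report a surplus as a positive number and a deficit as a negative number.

-1232.1

Goods: 860.2 - 1221.7 - 884.2 = -1245.7
Services: -144.7 + 158.3 = 13.6
Trade balance = -1245.7 + 13.6 = -1232.1
(Excluded from the trade balance — secondary income: official development assistance provided to other countries 168.2, personal remittances sent abroad by immigrant workers 120.8, pension payments received by residents from foreign governments 81.8, official foreign aid grants received (current) 115.9, contributions paid to international organisations 28.9; financial account: domestic pension funds' purchases of foreign equities 248.0, borrowing by resident firms from foreign banks 429.8, foreign purchases of equities on the domestic stock exchange 355.1, sale of domestic government bonds to non-residents 665.5; primary income: interest paid on external government debt 120.9, interest received on holdings of foreign bonds 207.6; capital account: sale of embassy land to a foreign government 51.6.)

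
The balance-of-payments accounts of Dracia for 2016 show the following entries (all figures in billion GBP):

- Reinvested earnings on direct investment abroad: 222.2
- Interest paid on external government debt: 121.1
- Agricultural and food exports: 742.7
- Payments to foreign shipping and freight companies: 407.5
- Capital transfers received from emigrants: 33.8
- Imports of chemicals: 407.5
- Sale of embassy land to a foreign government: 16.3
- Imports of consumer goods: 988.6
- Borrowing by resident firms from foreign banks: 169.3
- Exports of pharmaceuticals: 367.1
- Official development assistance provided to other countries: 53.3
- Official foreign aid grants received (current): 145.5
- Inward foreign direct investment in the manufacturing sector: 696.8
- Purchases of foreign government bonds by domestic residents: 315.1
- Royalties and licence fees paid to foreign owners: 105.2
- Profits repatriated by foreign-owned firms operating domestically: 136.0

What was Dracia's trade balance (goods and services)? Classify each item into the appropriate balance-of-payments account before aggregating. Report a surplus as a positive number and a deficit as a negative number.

Goods: -988.6 + 367.1 - 407.5 + 742.7 = -286.3
Services: -105.2 - 407.5 = -512.7
Trade balance = -286.3 + (-512.7) = -799.0
(Excluded from the trade balance — primary income: reinvested earnings on direct investment abroad 222.2, interest paid on external government debt 121.1, profits repatriated by foreign-owned firms operating domestically 136.0; capital account: capital transfers received from emigrants 33.8, sale of embassy land to a foreign government 16.3; financial account: borrowing by resident firms from foreign banks 169.3, inward foreign direct investment in the manufacturing sector 696.8, purchases of foreign government bonds by domestic residents 315.1; secondary income: official development assistance provided to other countries 53.3, official foreign aid grants received (current) 145.5.)

-799.0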